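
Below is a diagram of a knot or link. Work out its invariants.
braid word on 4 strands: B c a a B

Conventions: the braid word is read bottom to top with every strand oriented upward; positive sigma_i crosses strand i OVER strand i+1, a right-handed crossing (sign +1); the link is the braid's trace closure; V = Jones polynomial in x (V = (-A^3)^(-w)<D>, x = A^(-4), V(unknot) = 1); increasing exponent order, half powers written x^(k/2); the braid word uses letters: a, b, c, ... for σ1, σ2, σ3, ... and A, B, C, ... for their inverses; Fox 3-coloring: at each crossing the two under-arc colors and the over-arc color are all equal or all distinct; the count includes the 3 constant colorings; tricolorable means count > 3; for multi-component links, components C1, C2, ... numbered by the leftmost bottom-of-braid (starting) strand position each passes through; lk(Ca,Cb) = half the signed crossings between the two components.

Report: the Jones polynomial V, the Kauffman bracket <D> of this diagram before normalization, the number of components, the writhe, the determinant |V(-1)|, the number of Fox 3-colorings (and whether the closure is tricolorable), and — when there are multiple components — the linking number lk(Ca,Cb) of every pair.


V = x^-2 + 2 + x^2
<D> = -A^-5 - 2A^3 - A^11 (w = +1)
3 components over 5 crossings, w = +1
lk(C1,C2): 0
lk(C1,C3) = +1
linking number lk(C2,C3) = -1
3 Fox colorings among 3^5, |V(-1)| = 4: not tricolorable
why: palindromic: swapping x for 1/x fixes V


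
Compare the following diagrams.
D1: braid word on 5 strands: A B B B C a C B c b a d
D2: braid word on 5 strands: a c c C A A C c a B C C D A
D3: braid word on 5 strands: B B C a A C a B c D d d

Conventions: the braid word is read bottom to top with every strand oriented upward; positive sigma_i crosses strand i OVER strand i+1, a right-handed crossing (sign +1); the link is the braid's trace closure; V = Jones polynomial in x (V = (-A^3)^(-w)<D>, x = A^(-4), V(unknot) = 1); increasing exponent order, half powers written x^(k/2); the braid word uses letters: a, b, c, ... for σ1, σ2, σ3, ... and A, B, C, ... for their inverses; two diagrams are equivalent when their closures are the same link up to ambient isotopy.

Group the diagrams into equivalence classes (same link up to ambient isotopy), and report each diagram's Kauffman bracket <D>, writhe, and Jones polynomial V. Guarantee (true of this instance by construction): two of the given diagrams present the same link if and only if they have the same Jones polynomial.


classes: {D1, D3} | {D2}
V(D1) = -x^-6 + x^-5 - x^-4 + 2x^-3 - x^-2 + x^-1  [12 crossings, <D> = A^-2 - A^2 + 2A^6 - A^10 + A^14 - A^18, w = -2]
V(D2) = 1  (w -4, c 14, <D> = A^-12)
V(D3) = -x^-6 + x^-5 - x^-4 + 2x^-3 - x^-2 + x^-1  [12 crossings, <D> = A^-2 - A^2 + 2A^6 - A^10 + A^14 - A^18, w = -2]
note: 2 values of V(x) split the 3 diagrams


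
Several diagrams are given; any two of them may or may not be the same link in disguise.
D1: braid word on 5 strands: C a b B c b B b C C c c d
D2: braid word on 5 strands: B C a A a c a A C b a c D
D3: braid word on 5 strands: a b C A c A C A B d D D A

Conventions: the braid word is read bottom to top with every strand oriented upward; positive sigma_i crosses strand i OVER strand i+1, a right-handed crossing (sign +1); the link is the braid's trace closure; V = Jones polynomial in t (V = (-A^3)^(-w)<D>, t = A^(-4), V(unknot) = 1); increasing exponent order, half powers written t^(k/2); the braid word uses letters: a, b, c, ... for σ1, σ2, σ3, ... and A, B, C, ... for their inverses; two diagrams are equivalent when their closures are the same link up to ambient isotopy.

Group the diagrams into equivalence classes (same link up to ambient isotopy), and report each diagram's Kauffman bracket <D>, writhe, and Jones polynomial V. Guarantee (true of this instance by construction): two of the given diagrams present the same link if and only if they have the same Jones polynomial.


equivalence classes: {D1} | {D2} | {D3}
D1 (bracket A^7 + A^11; 13 crossings at w = +3): V = -t^(-1/2) - t^(1/2)
D2 (bracket A^-7 + A; 13 crossings at w = +1): V = -t^(1/2) - t^(5/2)
D3 (bracket A^-13 + A^-9 + A^-5 - A^3; 13 crossings at w = -5): V = t^(-9/2) - t^(-5/2) - t^(-3/2) - t^(-1/2)
key observation: comparing 3 Jones polynomials yields 3 groups


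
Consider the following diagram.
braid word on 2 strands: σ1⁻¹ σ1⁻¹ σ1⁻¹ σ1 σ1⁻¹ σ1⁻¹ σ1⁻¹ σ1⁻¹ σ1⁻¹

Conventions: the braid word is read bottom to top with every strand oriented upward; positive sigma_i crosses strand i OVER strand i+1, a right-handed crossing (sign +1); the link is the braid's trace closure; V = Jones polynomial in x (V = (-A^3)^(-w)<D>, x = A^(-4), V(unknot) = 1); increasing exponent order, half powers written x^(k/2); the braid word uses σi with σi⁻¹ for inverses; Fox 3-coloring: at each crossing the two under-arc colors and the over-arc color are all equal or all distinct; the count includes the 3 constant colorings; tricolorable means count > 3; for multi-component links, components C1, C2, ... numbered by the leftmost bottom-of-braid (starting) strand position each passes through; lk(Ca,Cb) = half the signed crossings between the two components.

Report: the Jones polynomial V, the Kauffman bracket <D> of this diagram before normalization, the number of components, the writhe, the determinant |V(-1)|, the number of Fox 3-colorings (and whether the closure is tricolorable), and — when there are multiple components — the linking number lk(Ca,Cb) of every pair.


V(x) = -x^-10 + x^-9 - x^-8 + x^-7 - x^-6 + x^-5 + x^-3
bracket: -A^-9 - A^-1 + A^3 - A^7 + A^11 - A^15 + A^19, w = -7
1 component, writhe -7, over 9 crossings
det 7, colorings 3 of 3^9 — not tricolorable
observation: a (2,7) torus form — a single generator 7 times


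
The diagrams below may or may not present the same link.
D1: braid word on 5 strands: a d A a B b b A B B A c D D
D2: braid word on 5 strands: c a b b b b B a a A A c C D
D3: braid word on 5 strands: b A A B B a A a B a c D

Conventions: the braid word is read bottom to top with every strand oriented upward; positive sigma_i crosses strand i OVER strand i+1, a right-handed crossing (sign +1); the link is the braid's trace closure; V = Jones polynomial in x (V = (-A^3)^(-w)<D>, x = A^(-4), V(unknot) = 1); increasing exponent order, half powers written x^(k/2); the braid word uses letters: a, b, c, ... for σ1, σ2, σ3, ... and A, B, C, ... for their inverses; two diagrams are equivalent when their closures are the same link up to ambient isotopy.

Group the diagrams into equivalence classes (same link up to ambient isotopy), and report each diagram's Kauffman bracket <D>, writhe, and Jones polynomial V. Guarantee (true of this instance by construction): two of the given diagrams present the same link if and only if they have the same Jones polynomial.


grouping into links: {D1} | {D2} | {D3}
V(D1) = 1  (w -2, c 14, <D> = A^-6)
D2 (bracket -A^-4 + 1 + A^8; 14 crossings at w = +4): V = x + x^3 - x^4
V(D3) = x^-5 - 2x^-4 + 2x^-3 - 2x^-2 + 2x^-1 - 1 + x  (w -2, c 12, <D> = A^-10 - A^-6 + 2A^-2 - 2A^2 + 2A^6 - 2A^10 + A^14)
key observation: 3 classes among 3 diagrams; unequal V(x) rules out equality


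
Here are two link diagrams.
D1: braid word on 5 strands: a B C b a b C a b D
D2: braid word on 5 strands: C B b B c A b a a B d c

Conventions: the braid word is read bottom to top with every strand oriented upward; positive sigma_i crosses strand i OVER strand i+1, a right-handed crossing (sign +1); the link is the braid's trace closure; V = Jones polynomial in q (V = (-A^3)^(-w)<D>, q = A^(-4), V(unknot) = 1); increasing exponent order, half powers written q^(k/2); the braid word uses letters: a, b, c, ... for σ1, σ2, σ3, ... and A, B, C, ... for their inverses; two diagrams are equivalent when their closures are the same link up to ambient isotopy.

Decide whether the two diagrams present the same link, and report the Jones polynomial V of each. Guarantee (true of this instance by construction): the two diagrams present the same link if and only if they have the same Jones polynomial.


same link: no
V(D1) = q^-1 - 1 + 2q - 2q^2 + 2q^3 - 2q^4 + q^5  [10 crossings, <D> = A^-14 - 2A^-10 + 2A^-6 - 2A^-2 + 2A^2 - A^6 + A^10, w = +2]
V(D2) = q^-2 - q^-1 + 1 - q + q^2  (w +2, c 12, <D> = A^-2 - A^2 + A^6 - A^10 + A^14)
note: comparing 2 Jones polynomials yields 2 groups


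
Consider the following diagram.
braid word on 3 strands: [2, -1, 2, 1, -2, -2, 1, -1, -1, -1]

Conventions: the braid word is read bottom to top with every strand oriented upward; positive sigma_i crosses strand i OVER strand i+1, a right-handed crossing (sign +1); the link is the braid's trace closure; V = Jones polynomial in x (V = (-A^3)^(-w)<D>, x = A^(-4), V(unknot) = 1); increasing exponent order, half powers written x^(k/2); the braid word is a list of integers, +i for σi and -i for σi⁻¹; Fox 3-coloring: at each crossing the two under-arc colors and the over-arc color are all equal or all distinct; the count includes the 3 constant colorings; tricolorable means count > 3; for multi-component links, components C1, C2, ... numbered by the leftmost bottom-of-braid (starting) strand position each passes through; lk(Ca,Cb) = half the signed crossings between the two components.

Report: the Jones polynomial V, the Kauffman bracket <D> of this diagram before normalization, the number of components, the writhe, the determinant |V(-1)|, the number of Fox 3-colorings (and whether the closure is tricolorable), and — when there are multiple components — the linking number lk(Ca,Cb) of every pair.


V(x) = x^-5 - 2x^-4 + 2x^-3 - 2x^-2 + 2x^-1 - 1 + x
bracket: A^-10 - A^-6 + 2A^-2 - 2A^2 + 2A^6 - 2A^10 + A^14, w = -2
1 component, writhe -2, over 10 crossings
det 11, colorings 3 of 3^10 — not tricolorable
observation: inverse pairs cancel, leaving σ2 σ1⁻¹ σ2 σ1 σ2⁻¹ σ2⁻¹ σ1⁻¹ σ1⁻¹


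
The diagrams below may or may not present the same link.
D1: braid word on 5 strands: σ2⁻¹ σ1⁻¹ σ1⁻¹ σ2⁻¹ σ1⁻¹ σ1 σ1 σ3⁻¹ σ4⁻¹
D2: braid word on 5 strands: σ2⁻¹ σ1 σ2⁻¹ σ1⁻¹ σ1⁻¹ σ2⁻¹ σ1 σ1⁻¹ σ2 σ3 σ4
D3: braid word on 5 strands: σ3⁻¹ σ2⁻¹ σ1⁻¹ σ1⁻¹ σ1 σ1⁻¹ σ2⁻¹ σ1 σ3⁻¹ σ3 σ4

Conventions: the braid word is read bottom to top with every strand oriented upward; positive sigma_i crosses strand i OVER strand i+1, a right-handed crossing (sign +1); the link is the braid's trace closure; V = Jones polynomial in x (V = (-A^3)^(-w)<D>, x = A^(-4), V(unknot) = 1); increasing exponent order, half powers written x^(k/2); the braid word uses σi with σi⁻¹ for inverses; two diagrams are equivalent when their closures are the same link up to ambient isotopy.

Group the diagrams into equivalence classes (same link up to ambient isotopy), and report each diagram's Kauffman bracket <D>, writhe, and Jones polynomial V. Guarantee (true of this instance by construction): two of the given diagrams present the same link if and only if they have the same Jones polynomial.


grouping into links: {D1, D2, D3}
V(D1) = -x^(-9/2) - x^(-5/2) + x^(-3/2) - x^(-1/2)  (w -5, c 9, <D> = A^-13 - A^-9 + A^-5 + A^3)
D2 (bracket A^-1 - A^3 + A^7 + A^15; 11 crossings at w = -1): V = -x^(-9/2) - x^(-5/2) + x^(-3/2) - x^(-1/2)
D3 (bracket A^-7 - A^-3 + A + A^9; 11 crossings at w = -3): V = -x^(-9/2) - x^(-5/2) + x^(-3/2) - x^(-1/2)
why: all 3 diagrams share one V(x), hence one class


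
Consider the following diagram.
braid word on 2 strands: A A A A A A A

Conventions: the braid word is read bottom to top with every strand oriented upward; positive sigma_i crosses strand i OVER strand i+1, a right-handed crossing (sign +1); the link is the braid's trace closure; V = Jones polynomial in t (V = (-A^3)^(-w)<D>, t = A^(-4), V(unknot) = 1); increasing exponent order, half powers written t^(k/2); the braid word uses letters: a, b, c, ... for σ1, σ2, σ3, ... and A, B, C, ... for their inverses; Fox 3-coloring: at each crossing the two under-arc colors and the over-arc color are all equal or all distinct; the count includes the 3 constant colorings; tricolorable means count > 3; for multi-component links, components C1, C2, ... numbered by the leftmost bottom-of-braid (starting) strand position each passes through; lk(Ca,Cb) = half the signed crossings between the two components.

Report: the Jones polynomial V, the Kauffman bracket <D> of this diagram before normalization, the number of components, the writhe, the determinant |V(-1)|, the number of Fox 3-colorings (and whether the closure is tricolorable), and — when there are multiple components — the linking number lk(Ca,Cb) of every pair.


V = -t^-10 + t^-9 - t^-8 + t^-7 - t^-6 + t^-5 + t^-3
<D> = -A^-9 - A^-1 + A^3 - A^7 + A^11 - A^15 + A^19 (w = -7)
1 component over 7 crossings, w = -7
3 Fox colorings among 3^7, |V(-1)| = 7: not tricolorable
why: a (2,7) torus form — a single generator 7 times


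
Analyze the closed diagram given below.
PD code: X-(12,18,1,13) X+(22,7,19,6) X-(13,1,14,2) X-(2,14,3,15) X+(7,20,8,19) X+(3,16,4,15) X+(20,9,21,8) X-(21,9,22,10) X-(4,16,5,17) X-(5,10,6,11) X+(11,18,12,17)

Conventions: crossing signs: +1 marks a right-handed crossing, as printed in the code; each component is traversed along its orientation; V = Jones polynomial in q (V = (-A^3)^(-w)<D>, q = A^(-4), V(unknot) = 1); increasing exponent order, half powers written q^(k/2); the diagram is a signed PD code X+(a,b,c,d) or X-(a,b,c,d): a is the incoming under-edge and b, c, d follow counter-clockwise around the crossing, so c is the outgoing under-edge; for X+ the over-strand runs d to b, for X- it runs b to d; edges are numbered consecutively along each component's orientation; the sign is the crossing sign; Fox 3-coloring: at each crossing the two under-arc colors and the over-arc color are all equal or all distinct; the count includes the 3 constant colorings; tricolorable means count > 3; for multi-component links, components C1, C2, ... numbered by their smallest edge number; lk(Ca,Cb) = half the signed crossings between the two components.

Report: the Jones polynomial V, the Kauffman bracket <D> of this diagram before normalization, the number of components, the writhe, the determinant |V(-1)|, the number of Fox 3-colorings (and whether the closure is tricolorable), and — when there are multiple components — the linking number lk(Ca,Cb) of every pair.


Jones polynomial: V(q) = q^-2 + 2 + q^2
<D> = -A^-11 - 2A^-3 - A^5; writhe -1
components 3, writhe -1 (11 crossings)
linking number lk(C1,C2) = -1
lk(C1,C3): +1
lk(C2,C3) = 0
3-colorings: 3 of 3^11, det 4 — not tricolorable
note: summing lk over 3 pairs gives 0


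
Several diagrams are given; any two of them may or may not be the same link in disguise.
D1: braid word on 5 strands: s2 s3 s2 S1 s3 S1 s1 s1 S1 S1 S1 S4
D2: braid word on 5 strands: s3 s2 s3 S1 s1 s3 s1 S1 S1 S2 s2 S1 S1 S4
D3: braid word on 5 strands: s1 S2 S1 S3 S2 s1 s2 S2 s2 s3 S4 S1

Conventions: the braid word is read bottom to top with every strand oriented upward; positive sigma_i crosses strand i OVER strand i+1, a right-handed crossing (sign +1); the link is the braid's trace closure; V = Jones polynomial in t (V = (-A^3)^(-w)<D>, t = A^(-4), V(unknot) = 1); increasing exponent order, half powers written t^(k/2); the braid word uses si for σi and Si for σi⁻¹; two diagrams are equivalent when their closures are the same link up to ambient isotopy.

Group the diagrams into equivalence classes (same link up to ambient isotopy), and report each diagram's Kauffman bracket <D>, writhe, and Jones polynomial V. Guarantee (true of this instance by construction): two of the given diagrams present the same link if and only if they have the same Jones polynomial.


classes: {D1, D2} | {D3}
V(D1) = -t^-3 + t^-2 - t^-1 + 3 - t + t^2 - t^3  [12 crossings, <D> = -A^-12 + A^-8 - A^-4 + 3 - A^4 + A^8 - A^12, w = 0]
V(D2) = -t^-3 + t^-2 - t^-1 + 3 - t + t^2 - t^3  (w 0, c 14, <D> = -A^-12 + A^-8 - A^-4 + 3 - A^4 + A^8 - A^12)
V(D3) = 1  [12 crossings, <D> = A^-6, w = -2]
note: 2 classes among 3 diagrams; unequal V(t) rules out equality


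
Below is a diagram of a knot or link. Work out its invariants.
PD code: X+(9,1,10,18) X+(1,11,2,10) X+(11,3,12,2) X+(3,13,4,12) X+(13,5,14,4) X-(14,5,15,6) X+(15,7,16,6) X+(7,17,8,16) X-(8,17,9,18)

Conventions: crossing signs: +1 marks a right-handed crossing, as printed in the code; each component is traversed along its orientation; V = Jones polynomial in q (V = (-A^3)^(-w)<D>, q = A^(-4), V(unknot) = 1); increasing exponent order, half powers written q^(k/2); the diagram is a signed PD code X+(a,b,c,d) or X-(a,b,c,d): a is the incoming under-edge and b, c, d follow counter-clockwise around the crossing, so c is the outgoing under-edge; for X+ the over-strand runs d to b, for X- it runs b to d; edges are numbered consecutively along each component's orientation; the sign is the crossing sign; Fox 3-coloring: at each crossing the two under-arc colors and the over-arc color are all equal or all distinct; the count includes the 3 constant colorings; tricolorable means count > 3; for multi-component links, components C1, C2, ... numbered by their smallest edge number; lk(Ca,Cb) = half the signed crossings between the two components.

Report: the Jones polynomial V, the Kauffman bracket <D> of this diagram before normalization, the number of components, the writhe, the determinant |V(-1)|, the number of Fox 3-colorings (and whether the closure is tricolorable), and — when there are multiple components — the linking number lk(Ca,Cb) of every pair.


Jones polynomial: V(q) = q^2 + q^4 - q^5 + q^6 - q^7
<D> = A^-13 - A^-9 + A^-5 - A^-1 - A^7; writhe +5
components 1, writhe +5 (9 crossings)
3-colorings: 3 of 3^9, det 5 — not tricolorable
note: det 5 = |V(-1)|; not divisible by 3, so not tricolorable


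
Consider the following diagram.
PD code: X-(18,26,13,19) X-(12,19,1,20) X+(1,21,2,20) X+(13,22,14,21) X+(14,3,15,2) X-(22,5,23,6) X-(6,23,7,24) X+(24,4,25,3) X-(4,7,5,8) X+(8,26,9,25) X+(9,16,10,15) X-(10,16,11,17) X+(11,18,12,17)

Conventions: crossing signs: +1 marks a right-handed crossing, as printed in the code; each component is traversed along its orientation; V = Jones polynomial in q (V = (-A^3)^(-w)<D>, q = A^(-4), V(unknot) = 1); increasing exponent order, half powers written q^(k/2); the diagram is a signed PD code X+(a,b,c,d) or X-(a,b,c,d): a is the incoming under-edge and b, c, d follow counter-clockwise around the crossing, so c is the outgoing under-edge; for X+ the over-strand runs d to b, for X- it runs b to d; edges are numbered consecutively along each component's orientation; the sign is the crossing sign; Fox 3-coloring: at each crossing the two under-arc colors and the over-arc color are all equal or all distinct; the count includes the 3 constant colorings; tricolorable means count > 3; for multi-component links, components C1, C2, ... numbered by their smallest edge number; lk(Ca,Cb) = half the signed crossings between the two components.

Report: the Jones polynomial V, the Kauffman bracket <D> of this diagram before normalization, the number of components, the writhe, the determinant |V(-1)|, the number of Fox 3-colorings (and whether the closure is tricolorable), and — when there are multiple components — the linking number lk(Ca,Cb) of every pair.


Jones polynomial: V(q) = -q^-3 + 2q^-2 - 2q^-1 + 4 - 2q + 3q^2 - q^3 + q^4
<D> = -A^-13 + A^-9 - 3A^-5 + 2A^-1 - 4A^3 + 2A^7 - 2A^11 + A^15; writhe +1
components 3, writhe +1 (13 crossings)
linking number lk(C1,C2) = +1
lk(C1,C3): 0
lk(C2,C3) = 0
3-colorings: 3 of 3^13, det 16 — not tricolorable
note: det 16 = |V(-1)|; not divisible by 3, so not tricolorable


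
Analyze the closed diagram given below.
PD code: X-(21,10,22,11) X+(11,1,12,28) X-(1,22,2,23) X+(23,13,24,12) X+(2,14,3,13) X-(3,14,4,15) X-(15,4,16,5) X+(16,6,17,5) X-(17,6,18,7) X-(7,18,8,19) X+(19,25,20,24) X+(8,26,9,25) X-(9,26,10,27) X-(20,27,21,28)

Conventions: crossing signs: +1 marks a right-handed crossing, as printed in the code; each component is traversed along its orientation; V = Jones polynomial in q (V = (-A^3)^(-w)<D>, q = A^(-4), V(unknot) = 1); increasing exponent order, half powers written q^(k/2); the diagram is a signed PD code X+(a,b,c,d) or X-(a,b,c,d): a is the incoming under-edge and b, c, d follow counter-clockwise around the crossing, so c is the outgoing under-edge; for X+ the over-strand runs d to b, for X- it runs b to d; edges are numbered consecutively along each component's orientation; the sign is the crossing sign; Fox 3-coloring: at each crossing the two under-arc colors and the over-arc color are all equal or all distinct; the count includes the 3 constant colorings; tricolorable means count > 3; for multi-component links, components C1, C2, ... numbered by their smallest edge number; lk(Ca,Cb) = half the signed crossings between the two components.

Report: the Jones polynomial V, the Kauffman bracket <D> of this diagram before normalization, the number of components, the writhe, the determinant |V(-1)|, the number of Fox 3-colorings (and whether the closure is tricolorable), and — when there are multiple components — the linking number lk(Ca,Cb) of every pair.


V = q^-5 - 2q^-4 + 2q^-3 - 2q^-2 + 2q^-1 - 1 + q
<D> = A^-10 - A^-6 + 2A^-2 - 2A^2 + 2A^6 - 2A^10 + A^14 (w = -2)
1 component over 14 crossings, w = -2
3 Fox colorings among 3^14, |V(-1)| = 11: not tricolorable
why: V spans 6 powers of q: at least 6 crossings in any diagram


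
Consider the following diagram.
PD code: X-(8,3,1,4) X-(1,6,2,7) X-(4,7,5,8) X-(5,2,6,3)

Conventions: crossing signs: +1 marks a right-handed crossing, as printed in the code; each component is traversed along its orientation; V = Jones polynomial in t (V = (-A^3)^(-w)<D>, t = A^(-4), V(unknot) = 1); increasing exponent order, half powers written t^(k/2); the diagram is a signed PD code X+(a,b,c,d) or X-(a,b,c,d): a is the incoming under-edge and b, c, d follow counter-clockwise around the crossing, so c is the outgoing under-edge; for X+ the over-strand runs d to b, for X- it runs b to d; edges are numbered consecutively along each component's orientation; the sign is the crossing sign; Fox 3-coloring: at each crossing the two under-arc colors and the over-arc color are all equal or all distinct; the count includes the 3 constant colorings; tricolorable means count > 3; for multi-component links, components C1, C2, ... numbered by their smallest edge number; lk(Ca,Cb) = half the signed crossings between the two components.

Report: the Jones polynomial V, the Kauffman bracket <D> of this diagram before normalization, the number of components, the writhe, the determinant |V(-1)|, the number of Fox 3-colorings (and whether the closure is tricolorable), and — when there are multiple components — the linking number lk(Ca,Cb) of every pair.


V(t) = -t^-4 + t^-3 + t^-1
bracket: A^-8 + 1 - A^4, w = -4
1 component, writhe -4, over 4 crossings
det 3, colorings 9 of 3^4 — tricolorable
observation: |V(-1)| = 3: so tricolorable, since 3 divides 3


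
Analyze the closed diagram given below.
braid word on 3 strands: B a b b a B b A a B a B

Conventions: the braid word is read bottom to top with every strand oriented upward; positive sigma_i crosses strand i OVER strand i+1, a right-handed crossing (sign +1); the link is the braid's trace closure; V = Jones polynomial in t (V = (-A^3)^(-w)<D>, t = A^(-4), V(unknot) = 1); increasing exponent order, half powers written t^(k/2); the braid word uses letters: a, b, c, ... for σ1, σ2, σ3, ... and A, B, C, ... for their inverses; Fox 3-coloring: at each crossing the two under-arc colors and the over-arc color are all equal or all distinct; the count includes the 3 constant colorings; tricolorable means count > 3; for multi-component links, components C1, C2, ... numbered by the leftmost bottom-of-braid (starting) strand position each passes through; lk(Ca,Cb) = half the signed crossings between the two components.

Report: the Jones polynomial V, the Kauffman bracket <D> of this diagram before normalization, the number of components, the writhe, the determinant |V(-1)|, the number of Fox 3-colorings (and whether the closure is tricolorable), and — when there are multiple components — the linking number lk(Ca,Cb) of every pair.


V(t) = -t^-1 + 2 - t + 2t^2 - t^3 + t^4 - t^5
bracket: -A^-14 + A^-10 - A^-6 + 2A^-2 - A^2 + 2A^6 - A^10, w = +2
1 component, writhe +2, over 12 crossings
det 9, colorings 9 of 3^12 — tricolorable
observation: det 9 = |V(-1)|; divisible by 3, so tricolorable


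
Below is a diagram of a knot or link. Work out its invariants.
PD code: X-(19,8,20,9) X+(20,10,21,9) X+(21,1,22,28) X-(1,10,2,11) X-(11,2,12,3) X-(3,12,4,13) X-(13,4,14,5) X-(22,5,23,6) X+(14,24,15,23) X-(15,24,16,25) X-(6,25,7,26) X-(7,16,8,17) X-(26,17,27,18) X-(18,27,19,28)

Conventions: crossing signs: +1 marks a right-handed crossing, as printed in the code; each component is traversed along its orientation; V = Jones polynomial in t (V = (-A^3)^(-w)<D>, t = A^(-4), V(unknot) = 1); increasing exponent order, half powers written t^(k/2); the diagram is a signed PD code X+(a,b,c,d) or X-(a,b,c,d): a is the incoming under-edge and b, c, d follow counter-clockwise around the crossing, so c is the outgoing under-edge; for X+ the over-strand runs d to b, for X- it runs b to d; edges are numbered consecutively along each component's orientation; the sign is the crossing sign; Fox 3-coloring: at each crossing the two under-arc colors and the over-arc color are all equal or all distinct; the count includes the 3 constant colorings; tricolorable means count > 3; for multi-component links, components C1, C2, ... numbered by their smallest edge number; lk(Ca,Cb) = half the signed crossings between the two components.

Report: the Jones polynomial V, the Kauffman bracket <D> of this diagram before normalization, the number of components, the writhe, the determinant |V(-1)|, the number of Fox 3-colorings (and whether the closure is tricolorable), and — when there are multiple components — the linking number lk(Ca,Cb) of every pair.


Jones polynomial: V(t) = -t^-10 + t^-9 - t^-8 + t^-7 - t^-6 + t^-5 + t^-3
<D> = A^-12 + A^-4 - 1 + A^4 - A^8 + A^12 - A^16; writhe -8
components 1, writhe -8 (14 crossings)
3-colorings: 3 of 3^14, det 7 — not tricolorable
note: det 7 = |V(-1)|; not divisible by 3, so not tricolorable


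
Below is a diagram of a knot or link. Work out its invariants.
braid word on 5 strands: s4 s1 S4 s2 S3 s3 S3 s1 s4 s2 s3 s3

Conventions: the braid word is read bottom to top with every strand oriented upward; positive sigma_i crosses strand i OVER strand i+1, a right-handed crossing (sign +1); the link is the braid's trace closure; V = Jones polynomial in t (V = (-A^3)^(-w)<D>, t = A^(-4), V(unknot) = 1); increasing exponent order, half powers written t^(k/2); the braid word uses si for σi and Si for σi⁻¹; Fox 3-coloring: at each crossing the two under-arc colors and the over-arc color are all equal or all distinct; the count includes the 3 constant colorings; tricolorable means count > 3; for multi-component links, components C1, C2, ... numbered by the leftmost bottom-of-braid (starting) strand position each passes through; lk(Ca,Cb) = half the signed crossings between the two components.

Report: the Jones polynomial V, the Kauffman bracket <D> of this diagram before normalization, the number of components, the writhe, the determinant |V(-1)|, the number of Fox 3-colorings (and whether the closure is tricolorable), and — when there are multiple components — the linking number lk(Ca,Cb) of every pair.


V(t) = t - t^2 + 2t^3 - t^4 + t^5 - t^6
bracket: -A^-6 + A^-2 - A^2 + 2A^6 - A^10 + A^14, w = +6
1 component, writhe +6, over 12 crossings
det 7, colorings 3 of 3^12 — not tricolorable
observation: V spans 5 powers of t: at least 5 crossings in any diagram


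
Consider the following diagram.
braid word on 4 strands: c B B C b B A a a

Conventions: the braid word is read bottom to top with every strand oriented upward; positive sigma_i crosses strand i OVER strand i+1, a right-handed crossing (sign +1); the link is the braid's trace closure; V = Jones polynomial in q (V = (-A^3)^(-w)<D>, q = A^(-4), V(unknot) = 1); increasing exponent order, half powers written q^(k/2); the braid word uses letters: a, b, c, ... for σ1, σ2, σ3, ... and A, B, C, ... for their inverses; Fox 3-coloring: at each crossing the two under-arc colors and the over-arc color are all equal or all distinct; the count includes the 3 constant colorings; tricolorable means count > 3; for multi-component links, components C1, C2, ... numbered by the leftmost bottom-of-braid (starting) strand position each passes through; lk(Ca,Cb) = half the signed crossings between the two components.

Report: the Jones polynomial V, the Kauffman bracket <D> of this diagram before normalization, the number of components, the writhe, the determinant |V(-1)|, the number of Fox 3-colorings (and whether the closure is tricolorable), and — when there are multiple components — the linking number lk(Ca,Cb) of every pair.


V(q) = q^-3 + q^-2 + q^-1 + 1
bracket: -A^-3 - A - A^5 - A^9, w = -1
3 components, writhe -1, over 9 crossings
lk(C1,C2) = 0
linking number lk(C1,C3) = -1
lk(C2,C3): 0
det 0, colorings 9 of 3^9 — tricolorable
observation: free reduction leaves σ3 σ2⁻¹ σ2⁻¹ σ3⁻¹ σ1 of the original 9 letters


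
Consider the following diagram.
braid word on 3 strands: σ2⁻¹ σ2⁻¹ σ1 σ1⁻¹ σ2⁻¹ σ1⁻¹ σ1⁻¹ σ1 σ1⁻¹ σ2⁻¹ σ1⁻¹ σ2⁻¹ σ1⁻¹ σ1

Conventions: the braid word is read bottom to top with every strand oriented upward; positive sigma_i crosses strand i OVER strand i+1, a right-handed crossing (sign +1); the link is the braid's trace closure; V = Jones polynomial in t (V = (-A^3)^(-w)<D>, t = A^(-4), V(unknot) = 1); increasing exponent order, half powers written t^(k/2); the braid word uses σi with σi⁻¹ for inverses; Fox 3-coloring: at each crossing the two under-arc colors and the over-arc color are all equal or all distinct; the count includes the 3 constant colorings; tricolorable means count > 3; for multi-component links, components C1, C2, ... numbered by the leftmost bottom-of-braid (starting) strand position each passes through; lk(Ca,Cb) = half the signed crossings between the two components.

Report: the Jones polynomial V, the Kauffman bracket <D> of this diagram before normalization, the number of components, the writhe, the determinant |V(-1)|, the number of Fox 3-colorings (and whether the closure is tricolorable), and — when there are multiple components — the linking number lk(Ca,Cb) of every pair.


Jones polynomial: V(t) = -t^-10 + t^-9 - t^-8 + t^-7 - t^-6 + t^-5 + t^-3
<D> = A^-12 + A^-4 - 1 + A^4 - A^8 + A^12 - A^16; writhe -8
components 1, writhe -8 (14 crossings)
3-colorings: 3 of 3^14, det 7 — not tricolorable
note: w = -8 shifts under R1 moves; the (-A^3)^(8) factor cancels that in V


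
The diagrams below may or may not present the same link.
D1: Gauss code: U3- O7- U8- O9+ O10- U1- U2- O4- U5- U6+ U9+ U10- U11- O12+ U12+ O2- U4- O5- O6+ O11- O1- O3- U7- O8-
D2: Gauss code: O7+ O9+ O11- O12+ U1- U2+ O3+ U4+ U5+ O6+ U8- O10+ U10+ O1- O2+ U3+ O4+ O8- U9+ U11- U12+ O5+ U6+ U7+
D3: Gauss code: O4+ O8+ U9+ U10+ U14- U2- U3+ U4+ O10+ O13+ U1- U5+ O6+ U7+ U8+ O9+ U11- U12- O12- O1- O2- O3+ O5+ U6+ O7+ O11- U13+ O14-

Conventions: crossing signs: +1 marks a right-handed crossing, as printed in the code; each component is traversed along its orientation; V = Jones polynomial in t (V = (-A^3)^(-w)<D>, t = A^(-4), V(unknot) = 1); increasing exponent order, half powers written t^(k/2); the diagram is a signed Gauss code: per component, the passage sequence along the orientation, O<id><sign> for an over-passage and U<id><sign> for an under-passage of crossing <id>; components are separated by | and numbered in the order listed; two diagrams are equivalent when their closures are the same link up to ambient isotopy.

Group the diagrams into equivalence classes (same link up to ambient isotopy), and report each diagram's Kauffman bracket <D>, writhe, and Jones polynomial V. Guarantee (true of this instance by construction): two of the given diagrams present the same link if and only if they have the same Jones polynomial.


classes: {D1} | {D2, D3}
V(D1) = t^-8 - 2t^-7 + t^-6 - 2t^-5 + 2t^-4 + t^-2  [12 crossings, <D> = A^-10 + 2A^-2 - 2A^2 + A^6 - 2A^10 + A^14, w = -6]
V(D2) = t - t^2 + 2t^3 - t^4 + t^5 - t^6  [12 crossings, <D> = -A^-6 + A^-2 - A^2 + 2A^6 - A^10 + A^14, w = +6]
D3 (bracket -A^-12 + A^-8 - A^-4 + 2 - A^4 + A^8; 14 crossings at w = +4): V = t - t^2 + 2t^3 - t^4 + t^5 - t^6
note: 2 values of V(t) split the 3 diagrams


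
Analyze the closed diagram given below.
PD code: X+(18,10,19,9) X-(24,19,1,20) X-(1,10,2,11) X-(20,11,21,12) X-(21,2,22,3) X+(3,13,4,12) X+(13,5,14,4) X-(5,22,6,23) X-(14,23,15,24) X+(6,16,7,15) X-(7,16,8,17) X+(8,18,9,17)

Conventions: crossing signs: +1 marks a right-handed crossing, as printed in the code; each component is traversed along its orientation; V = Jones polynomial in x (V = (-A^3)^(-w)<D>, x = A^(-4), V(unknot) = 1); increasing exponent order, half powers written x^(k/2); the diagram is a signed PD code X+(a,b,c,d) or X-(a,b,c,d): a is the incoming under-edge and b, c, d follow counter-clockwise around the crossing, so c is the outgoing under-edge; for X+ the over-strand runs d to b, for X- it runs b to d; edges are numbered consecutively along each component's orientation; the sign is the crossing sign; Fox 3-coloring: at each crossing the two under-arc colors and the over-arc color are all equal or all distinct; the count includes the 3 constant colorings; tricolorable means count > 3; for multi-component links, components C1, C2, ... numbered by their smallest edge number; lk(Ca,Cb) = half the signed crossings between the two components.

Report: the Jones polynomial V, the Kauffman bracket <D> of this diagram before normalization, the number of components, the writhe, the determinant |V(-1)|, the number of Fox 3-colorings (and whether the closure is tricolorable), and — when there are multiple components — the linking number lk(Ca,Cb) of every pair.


V = -x^-5 + x^-4 - x^-3 + 2x^-2 - x^-1 + 2 - x
<D> = -A^-10 + 2A^-6 - A^-2 + 2A^2 - A^6 + A^10 - A^14 (w = -2)
1 component over 12 crossings, w = -2
9 Fox colorings among 3^12, |V(-1)| = 9: tricolorable
why: w = -2 (over 12 crossings) is diagram-only; (-A^3)^(2) removes it from V


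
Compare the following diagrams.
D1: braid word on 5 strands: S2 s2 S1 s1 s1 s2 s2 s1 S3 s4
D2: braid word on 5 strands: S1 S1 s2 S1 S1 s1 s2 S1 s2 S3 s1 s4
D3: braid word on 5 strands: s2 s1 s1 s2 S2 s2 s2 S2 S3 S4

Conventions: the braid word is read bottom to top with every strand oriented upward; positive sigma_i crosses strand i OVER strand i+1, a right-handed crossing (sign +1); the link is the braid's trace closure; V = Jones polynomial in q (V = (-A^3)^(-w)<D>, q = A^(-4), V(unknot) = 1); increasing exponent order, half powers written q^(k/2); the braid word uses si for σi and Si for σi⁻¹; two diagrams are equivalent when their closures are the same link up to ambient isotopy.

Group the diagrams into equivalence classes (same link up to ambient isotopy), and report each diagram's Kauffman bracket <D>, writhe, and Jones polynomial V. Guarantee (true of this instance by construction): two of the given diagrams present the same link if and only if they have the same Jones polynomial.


grouping into links: {D1, D3} | {D2}
V(D1) = q + 2q^3 + q^5  (w +4, c 10, <D> = A^-8 + 2 + A^8)
D2 (bracket -A^-12 + 3A^-8 - 2A^-4 + 4 - 2A^4 + 3A^8 - A^12; 12 crossings at w = 0): V = -q^-3 + 3q^-2 - 2q^-1 + 4 - 2q + 3q^2 - q^3
V(D3) = q + 2q^3 + q^5  (w +2, c 10, <D> = A^-14 + 2A^-6 + A^2)
key observation: V(q) takes 2 values over 3 diagrams, fixing the grouping


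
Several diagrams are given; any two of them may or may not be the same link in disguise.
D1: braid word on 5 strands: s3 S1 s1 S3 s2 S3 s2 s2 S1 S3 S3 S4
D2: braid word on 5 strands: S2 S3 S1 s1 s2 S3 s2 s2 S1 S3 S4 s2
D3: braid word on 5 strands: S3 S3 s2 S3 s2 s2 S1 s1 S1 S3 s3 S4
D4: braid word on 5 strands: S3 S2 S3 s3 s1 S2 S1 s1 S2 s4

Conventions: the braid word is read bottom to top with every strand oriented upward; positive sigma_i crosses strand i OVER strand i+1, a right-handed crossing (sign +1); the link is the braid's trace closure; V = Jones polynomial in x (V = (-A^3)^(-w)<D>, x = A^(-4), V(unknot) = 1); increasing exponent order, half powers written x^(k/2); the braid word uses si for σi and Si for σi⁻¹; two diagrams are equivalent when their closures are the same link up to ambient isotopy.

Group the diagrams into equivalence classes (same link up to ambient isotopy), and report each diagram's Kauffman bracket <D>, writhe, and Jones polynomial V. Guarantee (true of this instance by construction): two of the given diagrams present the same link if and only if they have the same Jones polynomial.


equivalence classes: {D1, D2, D3} | {D4}
D1 (bracket -A^-18 + 2A^-14 - 2A^-10 + 3A^-6 - 2A^-2 + 2A^2 - A^6; 12 crossings at w = -2): V = -x^-3 + 2x^-2 - 2x^-1 + 3 - 2x + 2x^2 - x^3
V(D2) = -x^-3 + 2x^-2 - 2x^-1 + 3 - 2x + 2x^2 - x^3  (w -2, c 12, <D> = -A^-18 + 2A^-14 - 2A^-10 + 3A^-6 - 2A^-2 + 2A^2 - A^6)
V(D3) = -x^-3 + 2x^-2 - 2x^-1 + 3 - 2x + 2x^2 - x^3  [12 crossings, <D> = -A^-18 + 2A^-14 - 2A^-10 + 3A^-6 - 2A^-2 + 2A^2 - A^6, w = -2]
V(D4) = -x^-4 + x^-3 + x^-1  [10 crossings, <D> = A^-2 + A^6 - A^10, w = -2]
key observation: comparing 4 Jones polynomials yields 2 groups


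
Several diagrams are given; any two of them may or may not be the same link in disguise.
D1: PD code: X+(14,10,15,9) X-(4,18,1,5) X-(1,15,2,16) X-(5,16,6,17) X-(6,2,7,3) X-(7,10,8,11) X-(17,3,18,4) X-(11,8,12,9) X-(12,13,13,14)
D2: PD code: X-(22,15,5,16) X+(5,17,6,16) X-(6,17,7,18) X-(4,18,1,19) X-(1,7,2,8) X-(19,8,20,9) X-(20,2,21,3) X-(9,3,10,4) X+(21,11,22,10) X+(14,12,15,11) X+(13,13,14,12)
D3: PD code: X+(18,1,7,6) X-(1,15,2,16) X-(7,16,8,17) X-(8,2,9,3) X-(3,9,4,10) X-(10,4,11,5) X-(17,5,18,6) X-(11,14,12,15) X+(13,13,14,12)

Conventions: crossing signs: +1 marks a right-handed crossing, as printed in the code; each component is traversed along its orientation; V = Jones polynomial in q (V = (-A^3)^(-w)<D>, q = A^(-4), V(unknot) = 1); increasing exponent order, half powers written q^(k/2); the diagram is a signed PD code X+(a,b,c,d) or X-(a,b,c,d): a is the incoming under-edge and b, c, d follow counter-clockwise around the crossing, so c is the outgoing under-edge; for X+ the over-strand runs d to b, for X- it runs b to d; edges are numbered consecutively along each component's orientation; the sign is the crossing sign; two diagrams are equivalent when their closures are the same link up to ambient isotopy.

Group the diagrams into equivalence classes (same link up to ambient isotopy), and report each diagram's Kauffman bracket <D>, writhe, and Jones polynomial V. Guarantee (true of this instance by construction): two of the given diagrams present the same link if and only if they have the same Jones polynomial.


classes: {D1, D2, D3}
V(D1) = -q^(-11/2) + q^(-9/2) - q^(-7/2) - q^(-3/2)  [9 crossings, <D> = A^-15 + A^-7 - A^-3 + A, w = -7]
V(D2) = -q^(-11/2) + q^(-9/2) - q^(-7/2) - q^(-3/2)  (w -3, c 11, <D> = A^-3 + A^5 - A^9 + A^13)
D3 (bracket A^-9 + A^-1 - A^3 + A^7; 9 crossings at w = -5): V = -q^(-11/2) + q^(-9/2) - q^(-7/2) - q^(-3/2)
note: all 3 diagrams share one V(q), hence one class


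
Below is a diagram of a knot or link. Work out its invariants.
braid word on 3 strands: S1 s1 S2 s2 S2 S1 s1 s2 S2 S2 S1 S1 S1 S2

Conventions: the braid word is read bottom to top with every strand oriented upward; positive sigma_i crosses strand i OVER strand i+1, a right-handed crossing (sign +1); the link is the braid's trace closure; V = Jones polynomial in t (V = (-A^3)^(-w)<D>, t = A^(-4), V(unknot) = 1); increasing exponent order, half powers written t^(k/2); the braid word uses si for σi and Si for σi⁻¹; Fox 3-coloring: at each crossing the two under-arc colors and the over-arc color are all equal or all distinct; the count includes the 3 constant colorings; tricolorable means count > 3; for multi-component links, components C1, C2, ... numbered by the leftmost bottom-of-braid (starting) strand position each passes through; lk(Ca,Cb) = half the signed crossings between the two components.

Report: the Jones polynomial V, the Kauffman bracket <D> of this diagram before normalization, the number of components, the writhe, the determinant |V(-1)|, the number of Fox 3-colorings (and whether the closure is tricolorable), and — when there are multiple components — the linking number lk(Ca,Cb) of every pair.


Jones polynomial: V(t) = t^-8 - 2t^-7 + t^-6 - 2t^-5 + 2t^-4 + t^-2
<D> = A^-10 + 2A^-2 - 2A^2 + A^6 - 2A^10 + A^14; writhe -6
components 1, writhe -6 (14 crossings)
3-colorings: 27 of 3^14, det 9 — tricolorable
note: inverse pairs cancel, leaving σ2⁻¹ σ2⁻¹ σ1⁻¹ σ1⁻¹ σ1⁻¹ σ2⁻¹
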